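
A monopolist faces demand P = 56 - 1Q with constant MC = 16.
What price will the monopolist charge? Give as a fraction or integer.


MR = 56 - 2Q
Set MR = MC: 56 - 2Q = 16
Q* = 20
Substitute into demand:
P* = 56 - 1*20 = 36

36


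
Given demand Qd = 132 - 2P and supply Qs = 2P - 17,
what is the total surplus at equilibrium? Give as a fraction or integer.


Find equilibrium: 132 - 2P = 2P - 17
132 + 17 = 4P
P* = 149/4 = 149/4
Q* = 2*149/4 - 17 = 115/2
Inverse demand: P = 66 - Q/2, so P_max = 66
Inverse supply: P = 17/2 + Q/2, so P_min = 17/2
CS = (1/2) * 115/2 * (66 - 149/4) = 13225/16
PS = (1/2) * 115/2 * (149/4 - 17/2) = 13225/16
TS = CS + PS = 13225/16 + 13225/16 = 13225/8

13225/8


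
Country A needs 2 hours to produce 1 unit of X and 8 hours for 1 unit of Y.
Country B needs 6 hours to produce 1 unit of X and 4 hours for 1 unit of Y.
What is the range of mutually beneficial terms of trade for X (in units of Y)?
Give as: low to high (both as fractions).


Opportunity cost of X for Country A = hours_X / hours_Y = 2/8 = 1/4 units of Y
Opportunity cost of X for Country B = hours_X / hours_Y = 6/4 = 3/2 units of Y
Terms of trade must be between the two opportunity costs.
Range: 1/4 to 3/2

1/4 to 3/2


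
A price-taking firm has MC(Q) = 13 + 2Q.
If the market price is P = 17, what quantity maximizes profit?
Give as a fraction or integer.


In perfect competition, profit is maximized where P = MC.
17 = 13 + 2Q
4 = 2Q
Q* = 4/2 = 2

2


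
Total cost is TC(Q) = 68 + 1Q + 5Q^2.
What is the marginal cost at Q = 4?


MC = dTC/dQ = 1 + 2*5*Q
At Q = 4:
MC = 1 + 10*4
MC = 1 + 40 = 41

41


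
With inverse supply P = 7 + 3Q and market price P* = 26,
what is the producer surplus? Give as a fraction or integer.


Minimum supply price (at Q=0): P_min = 7
Quantity supplied at P* = 26:
Q* = (26 - 7)/3 = 19/3
PS = (1/2) * Q* * (P* - P_min)
PS = (1/2) * 19/3 * (26 - 7)
PS = (1/2) * 19/3 * 19 = 361/6

361/6


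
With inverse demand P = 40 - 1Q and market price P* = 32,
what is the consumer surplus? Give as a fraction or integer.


Maximum willingness to pay (at Q=0): P_max = 40
Quantity demanded at P* = 32:
Q* = (40 - 32)/1 = 8
CS = (1/2) * Q* * (P_max - P*)
CS = (1/2) * 8 * (40 - 32)
CS = (1/2) * 8 * 8 = 32

32


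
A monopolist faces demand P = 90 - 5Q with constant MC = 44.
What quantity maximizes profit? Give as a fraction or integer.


TR = P*Q = (90 - 5Q)Q = 90Q - 5Q^2
MR = dTR/dQ = 90 - 10Q
Set MR = MC:
90 - 10Q = 44
46 = 10Q
Q* = 46/10 = 23/5

23/5


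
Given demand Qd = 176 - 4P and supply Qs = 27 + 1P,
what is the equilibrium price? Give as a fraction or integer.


At equilibrium, Qd = Qs.
176 - 4P = 27 + 1P
176 - 27 = 4P + 1P
149 = 5P
P* = 149/5 = 149/5

149/5


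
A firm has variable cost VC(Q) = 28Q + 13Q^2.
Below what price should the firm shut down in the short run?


AVC(Q) = VC(Q)/Q = 28 + 13Q
AVC is increasing in Q, so minimum AVC is at Q -> 0+.
Min AVC = 28
The firm should shut down if P < 28.

28


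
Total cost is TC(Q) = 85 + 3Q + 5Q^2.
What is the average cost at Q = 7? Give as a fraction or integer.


TC(7) = 85 + 3*7 + 5*7^2
TC(7) = 85 + 21 + 245 = 351
AC = TC/Q = 351/7 = 351/7

351/7


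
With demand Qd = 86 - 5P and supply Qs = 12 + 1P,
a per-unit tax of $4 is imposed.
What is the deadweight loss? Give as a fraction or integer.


Pre-tax equilibrium quantity: Q* = 73/3
Post-tax equilibrium quantity: Q_tax = 21
Reduction in quantity: Q* - Q_tax = 10/3
DWL = (1/2) * tax * (Q* - Q_tax)
DWL = (1/2) * 4 * 10/3 = 20/3

20/3


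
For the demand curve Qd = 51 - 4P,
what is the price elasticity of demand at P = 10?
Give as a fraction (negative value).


dQ/dP = -4
At P = 10: Q = 51 - 4*10 = 11
E = (dQ/dP)(P/Q) = (-4)(10/11) = -40/11

-40/11


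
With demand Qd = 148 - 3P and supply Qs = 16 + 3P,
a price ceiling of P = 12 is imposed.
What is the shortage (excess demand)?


At P = 12:
Qd = 148 - 3*12 = 112
Qs = 16 + 3*12 = 52
Shortage = Qd - Qs = 112 - 52 = 60

60


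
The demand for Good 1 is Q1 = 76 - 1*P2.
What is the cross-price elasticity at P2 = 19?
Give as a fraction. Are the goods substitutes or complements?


dQ1/dP2 = -1
At P2 = 19: Q1 = 76 - 1*19 = 57
Exy = (dQ1/dP2)(P2/Q1) = -1 * 19 / 57 = -1/3
Since Exy < 0, the goods are complements.

-1/3 (complements)


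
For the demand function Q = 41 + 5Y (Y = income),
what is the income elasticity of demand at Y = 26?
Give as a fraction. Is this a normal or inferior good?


dQ/dY = 5
At Y = 26: Q = 41 + 5*26 = 171
Ey = (dQ/dY)(Y/Q) = 5 * 26 / 171 = 130/171
Since Ey > 0, this is a normal good.

130/171 (normal good)


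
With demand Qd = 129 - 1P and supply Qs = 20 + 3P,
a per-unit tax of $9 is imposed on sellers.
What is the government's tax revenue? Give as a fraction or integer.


With tax on sellers, new supply: Qs' = 20 + 3(P - 9)
= 3P - 7
New equilibrium quantity:
Q_new = 95
Tax revenue = tax * Q_new = 9 * 95 = 855

855


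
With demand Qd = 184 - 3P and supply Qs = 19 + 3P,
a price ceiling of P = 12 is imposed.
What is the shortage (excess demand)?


At P = 12:
Qd = 184 - 3*12 = 148
Qs = 19 + 3*12 = 55
Shortage = Qd - Qs = 148 - 55 = 93

93


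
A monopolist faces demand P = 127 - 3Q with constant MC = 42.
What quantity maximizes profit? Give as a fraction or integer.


TR = P*Q = (127 - 3Q)Q = 127Q - 3Q^2
MR = dTR/dQ = 127 - 6Q
Set MR = MC:
127 - 6Q = 42
85 = 6Q
Q* = 85/6 = 85/6

85/6


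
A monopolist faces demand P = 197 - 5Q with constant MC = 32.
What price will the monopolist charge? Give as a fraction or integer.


MR = 197 - 10Q
Set MR = MC: 197 - 10Q = 32
Q* = 33/2
Substitute into demand:
P* = 197 - 5*33/2 = 229/2

229/2


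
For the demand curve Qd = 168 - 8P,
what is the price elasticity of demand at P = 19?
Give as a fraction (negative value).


dQ/dP = -8
At P = 19: Q = 168 - 8*19 = 16
E = (dQ/dP)(P/Q) = (-8)(19/16) = -19/2

-19/2


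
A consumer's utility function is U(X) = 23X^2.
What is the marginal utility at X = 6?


MU = dU/dX = 23*2*X^(2-1)
MU = 46*X^1
At X = 6:
MU = 46 * 6^1
MU = 46 * 6 = 276

276


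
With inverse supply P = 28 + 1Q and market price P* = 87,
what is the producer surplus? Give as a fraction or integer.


Minimum supply price (at Q=0): P_min = 28
Quantity supplied at P* = 87:
Q* = (87 - 28)/1 = 59
PS = (1/2) * Q* * (P* - P_min)
PS = (1/2) * 59 * (87 - 28)
PS = (1/2) * 59 * 59 = 3481/2

3481/2


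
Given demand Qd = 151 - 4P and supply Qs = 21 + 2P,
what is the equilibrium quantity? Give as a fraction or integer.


First find equilibrium price:
151 - 4P = 21 + 2P
P* = 130/6 = 65/3
Then substitute into demand:
Q* = 151 - 4 * 65/3 = 193/3

193/3


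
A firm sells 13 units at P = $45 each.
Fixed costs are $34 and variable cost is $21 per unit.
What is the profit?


Total Revenue = P * Q = 45 * 13 = $585
Total Cost = FC + VC*Q = 34 + 21*13 = $307
Profit = TR - TC = 585 - 307 = $278

$278


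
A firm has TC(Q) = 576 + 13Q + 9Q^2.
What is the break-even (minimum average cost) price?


AC(Q) = 576/Q + 13 + 9Q
To minimize: dAC/dQ = -576/Q^2 + 9 = 0
Q^2 = 576/9 = 64
Q* = 8
Min AC = 576/8 + 13 + 9*8
Min AC = 72 + 13 + 72 = 157

157


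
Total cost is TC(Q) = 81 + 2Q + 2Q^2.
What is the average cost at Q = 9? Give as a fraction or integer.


TC(9) = 81 + 2*9 + 2*9^2
TC(9) = 81 + 18 + 162 = 261
AC = TC/Q = 261/9 = 29

29


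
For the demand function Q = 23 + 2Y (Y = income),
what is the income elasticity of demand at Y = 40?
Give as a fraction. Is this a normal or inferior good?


dQ/dY = 2
At Y = 40: Q = 23 + 2*40 = 103
Ey = (dQ/dY)(Y/Q) = 2 * 40 / 103 = 80/103
Since Ey > 0, this is a normal good.

80/103 (normal good)


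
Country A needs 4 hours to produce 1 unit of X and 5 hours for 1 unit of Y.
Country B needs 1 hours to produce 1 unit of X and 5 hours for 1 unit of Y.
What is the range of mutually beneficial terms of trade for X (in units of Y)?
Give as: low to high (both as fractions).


Opportunity cost of X for Country A = hours_X / hours_Y = 4/5 = 4/5 units of Y
Opportunity cost of X for Country B = hours_X / hours_Y = 1/5 = 1/5 units of Y
Terms of trade must be between the two opportunity costs.
Range: 1/5 to 4/5

1/5 to 4/5


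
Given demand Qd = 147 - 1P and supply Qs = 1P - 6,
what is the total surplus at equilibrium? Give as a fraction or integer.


Find equilibrium: 147 - 1P = 1P - 6
147 + 6 = 2P
P* = 153/2 = 153/2
Q* = 1*153/2 - 6 = 141/2
Inverse demand: P = 147 - Q/1, so P_max = 147
Inverse supply: P = 6 + Q/1, so P_min = 6
CS = (1/2) * 141/2 * (147 - 153/2) = 19881/8
PS = (1/2) * 141/2 * (153/2 - 6) = 19881/8
TS = CS + PS = 19881/8 + 19881/8 = 19881/4

19881/4


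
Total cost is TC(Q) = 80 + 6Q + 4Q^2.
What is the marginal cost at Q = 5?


MC = dTC/dQ = 6 + 2*4*Q
At Q = 5:
MC = 6 + 8*5
MC = 6 + 40 = 46

46


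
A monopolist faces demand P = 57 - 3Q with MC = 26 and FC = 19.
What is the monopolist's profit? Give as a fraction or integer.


MR = MC: 57 - 6Q = 26
Q* = 31/6
P* = 57 - 3*31/6 = 83/2
Profit = (P* - MC)*Q* - FC
= (83/2 - 26)*31/6 - 19
= 31/2*31/6 - 19
= 961/12 - 19 = 733/12

733/12


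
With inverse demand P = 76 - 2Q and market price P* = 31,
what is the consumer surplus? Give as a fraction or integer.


Maximum willingness to pay (at Q=0): P_max = 76
Quantity demanded at P* = 31:
Q* = (76 - 31)/2 = 45/2
CS = (1/2) * Q* * (P_max - P*)
CS = (1/2) * 45/2 * (76 - 31)
CS = (1/2) * 45/2 * 45 = 2025/4

2025/4


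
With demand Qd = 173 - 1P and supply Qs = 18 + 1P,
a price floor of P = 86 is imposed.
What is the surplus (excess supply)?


At P = 86:
Qd = 173 - 1*86 = 87
Qs = 18 + 1*86 = 104
Surplus = Qs - Qd = 104 - 87 = 17

17


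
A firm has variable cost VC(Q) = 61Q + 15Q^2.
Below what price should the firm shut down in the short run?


AVC(Q) = VC(Q)/Q = 61 + 15Q
AVC is increasing in Q, so minimum AVC is at Q -> 0+.
Min AVC = 61
The firm should shut down if P < 61.

61


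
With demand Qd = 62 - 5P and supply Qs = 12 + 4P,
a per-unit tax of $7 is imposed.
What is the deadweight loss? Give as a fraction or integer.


Pre-tax equilibrium quantity: Q* = 308/9
Post-tax equilibrium quantity: Q_tax = 56/3
Reduction in quantity: Q* - Q_tax = 140/9
DWL = (1/2) * tax * (Q* - Q_tax)
DWL = (1/2) * 7 * 140/9 = 490/9

490/9


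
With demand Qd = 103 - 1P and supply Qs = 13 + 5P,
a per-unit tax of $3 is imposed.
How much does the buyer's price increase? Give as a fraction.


With a per-unit tax, the buyer's price increase depends on relative slopes.
Supply slope: d = 5, Demand slope: b = 1
Buyer's price increase = d * tax / (b + d)
= 5 * 3 / (1 + 5)
= 15 / 6 = 5/2

5/2


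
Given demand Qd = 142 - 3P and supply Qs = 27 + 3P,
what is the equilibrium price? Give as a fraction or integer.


At equilibrium, Qd = Qs.
142 - 3P = 27 + 3P
142 - 27 = 3P + 3P
115 = 6P
P* = 115/6 = 115/6

115/6


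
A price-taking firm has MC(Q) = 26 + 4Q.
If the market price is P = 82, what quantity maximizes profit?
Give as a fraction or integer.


In perfect competition, profit is maximized where P = MC.
82 = 26 + 4Q
56 = 4Q
Q* = 56/4 = 14

14


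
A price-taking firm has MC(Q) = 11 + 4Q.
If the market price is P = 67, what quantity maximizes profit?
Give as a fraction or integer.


In perfect competition, profit is maximized where P = MC.
67 = 11 + 4Q
56 = 4Q
Q* = 56/4 = 14

14


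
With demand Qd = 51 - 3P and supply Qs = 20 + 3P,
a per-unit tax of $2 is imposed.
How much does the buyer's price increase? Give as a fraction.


With a per-unit tax, the buyer's price increase depends on relative slopes.
Supply slope: d = 3, Demand slope: b = 3
Buyer's price increase = d * tax / (b + d)
= 3 * 2 / (3 + 3)
= 6 / 6 = 1

1


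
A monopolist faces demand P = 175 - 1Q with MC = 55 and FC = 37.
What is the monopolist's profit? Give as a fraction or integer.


MR = MC: 175 - 2Q = 55
Q* = 60
P* = 175 - 1*60 = 115
Profit = (P* - MC)*Q* - FC
= (115 - 55)*60 - 37
= 60*60 - 37
= 3600 - 37 = 3563

3563


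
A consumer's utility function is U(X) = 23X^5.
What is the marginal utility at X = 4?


MU = dU/dX = 23*5*X^(5-1)
MU = 115*X^4
At X = 4:
MU = 115 * 4^4
MU = 115 * 256 = 29440

29440


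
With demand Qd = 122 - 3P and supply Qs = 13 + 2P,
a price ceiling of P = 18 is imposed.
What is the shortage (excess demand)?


At P = 18:
Qd = 122 - 3*18 = 68
Qs = 13 + 2*18 = 49
Shortage = Qd - Qs = 68 - 49 = 19

19


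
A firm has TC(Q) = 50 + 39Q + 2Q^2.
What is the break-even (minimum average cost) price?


AC(Q) = 50/Q + 39 + 2Q
To minimize: dAC/dQ = -50/Q^2 + 2 = 0
Q^2 = 50/2 = 25
Q* = 5
Min AC = 50/5 + 39 + 2*5
Min AC = 10 + 39 + 10 = 59

59


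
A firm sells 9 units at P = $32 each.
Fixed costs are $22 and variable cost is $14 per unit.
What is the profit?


Total Revenue = P * Q = 32 * 9 = $288
Total Cost = FC + VC*Q = 22 + 14*9 = $148
Profit = TR - TC = 288 - 148 = $140

$140


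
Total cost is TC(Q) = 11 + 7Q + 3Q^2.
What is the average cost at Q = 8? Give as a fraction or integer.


TC(8) = 11 + 7*8 + 3*8^2
TC(8) = 11 + 56 + 192 = 259
AC = TC/Q = 259/8 = 259/8

259/8


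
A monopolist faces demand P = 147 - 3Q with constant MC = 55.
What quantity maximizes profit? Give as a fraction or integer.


TR = P*Q = (147 - 3Q)Q = 147Q - 3Q^2
MR = dTR/dQ = 147 - 6Q
Set MR = MC:
147 - 6Q = 55
92 = 6Q
Q* = 92/6 = 46/3

46/3


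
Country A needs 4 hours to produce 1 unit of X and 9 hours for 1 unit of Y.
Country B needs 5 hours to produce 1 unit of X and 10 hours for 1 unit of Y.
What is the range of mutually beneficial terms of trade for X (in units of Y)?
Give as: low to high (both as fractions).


Opportunity cost of X for Country A = hours_X / hours_Y = 4/9 = 4/9 units of Y
Opportunity cost of X for Country B = hours_X / hours_Y = 5/10 = 1/2 units of Y
Terms of trade must be between the two opportunity costs.
Range: 4/9 to 1/2

4/9 to 1/2


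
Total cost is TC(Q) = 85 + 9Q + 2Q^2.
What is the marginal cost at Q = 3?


MC = dTC/dQ = 9 + 2*2*Q
At Q = 3:
MC = 9 + 4*3
MC = 9 + 12 = 21

21


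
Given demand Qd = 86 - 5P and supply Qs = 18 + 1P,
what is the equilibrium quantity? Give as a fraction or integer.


First find equilibrium price:
86 - 5P = 18 + 1P
P* = 68/6 = 34/3
Then substitute into demand:
Q* = 86 - 5 * 34/3 = 88/3

88/3


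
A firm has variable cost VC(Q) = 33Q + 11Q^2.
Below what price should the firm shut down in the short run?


AVC(Q) = VC(Q)/Q = 33 + 11Q
AVC is increasing in Q, so minimum AVC is at Q -> 0+.
Min AVC = 33
The firm should shut down if P < 33.

33


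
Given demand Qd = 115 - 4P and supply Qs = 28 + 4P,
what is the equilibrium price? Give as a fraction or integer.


At equilibrium, Qd = Qs.
115 - 4P = 28 + 4P
115 - 28 = 4P + 4P
87 = 8P
P* = 87/8 = 87/8

87/8


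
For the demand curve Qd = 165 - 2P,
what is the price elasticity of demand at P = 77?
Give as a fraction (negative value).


dQ/dP = -2
At P = 77: Q = 165 - 2*77 = 11
E = (dQ/dP)(P/Q) = (-2)(77/11) = -14

-14


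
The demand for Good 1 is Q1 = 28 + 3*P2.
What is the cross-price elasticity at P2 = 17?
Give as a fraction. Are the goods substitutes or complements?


dQ1/dP2 = 3
At P2 = 17: Q1 = 28 + 3*17 = 79
Exy = (dQ1/dP2)(P2/Q1) = 3 * 17 / 79 = 51/79
Since Exy > 0, the goods are substitutes.

51/79 (substitutes)


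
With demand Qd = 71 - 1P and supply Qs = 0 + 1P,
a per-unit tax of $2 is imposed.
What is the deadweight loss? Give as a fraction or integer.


Pre-tax equilibrium quantity: Q* = 71/2
Post-tax equilibrium quantity: Q_tax = 69/2
Reduction in quantity: Q* - Q_tax = 1
DWL = (1/2) * tax * (Q* - Q_tax)
DWL = (1/2) * 2 * 1 = 1

1


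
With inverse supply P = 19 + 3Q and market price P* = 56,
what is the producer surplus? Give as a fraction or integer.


Minimum supply price (at Q=0): P_min = 19
Quantity supplied at P* = 56:
Q* = (56 - 19)/3 = 37/3
PS = (1/2) * Q* * (P* - P_min)
PS = (1/2) * 37/3 * (56 - 19)
PS = (1/2) * 37/3 * 37 = 1369/6

1369/6


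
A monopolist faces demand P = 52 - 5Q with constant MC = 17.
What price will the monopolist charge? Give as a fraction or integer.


MR = 52 - 10Q
Set MR = MC: 52 - 10Q = 17
Q* = 7/2
Substitute into demand:
P* = 52 - 5*7/2 = 69/2

69/2


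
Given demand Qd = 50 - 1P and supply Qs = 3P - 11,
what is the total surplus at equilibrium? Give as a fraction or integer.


Find equilibrium: 50 - 1P = 3P - 11
50 + 11 = 4P
P* = 61/4 = 61/4
Q* = 3*61/4 - 11 = 139/4
Inverse demand: P = 50 - Q/1, so P_max = 50
Inverse supply: P = 11/3 + Q/3, so P_min = 11/3
CS = (1/2) * 139/4 * (50 - 61/4) = 19321/32
PS = (1/2) * 139/4 * (61/4 - 11/3) = 19321/96
TS = CS + PS = 19321/32 + 19321/96 = 19321/24

19321/24


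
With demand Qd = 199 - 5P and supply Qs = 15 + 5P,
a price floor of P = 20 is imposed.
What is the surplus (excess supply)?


At P = 20:
Qd = 199 - 5*20 = 99
Qs = 15 + 5*20 = 115
Surplus = Qs - Qd = 115 - 99 = 16

16


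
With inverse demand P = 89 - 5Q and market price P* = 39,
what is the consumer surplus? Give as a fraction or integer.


Maximum willingness to pay (at Q=0): P_max = 89
Quantity demanded at P* = 39:
Q* = (89 - 39)/5 = 10
CS = (1/2) * Q* * (P_max - P*)
CS = (1/2) * 10 * (89 - 39)
CS = (1/2) * 10 * 50 = 250

250


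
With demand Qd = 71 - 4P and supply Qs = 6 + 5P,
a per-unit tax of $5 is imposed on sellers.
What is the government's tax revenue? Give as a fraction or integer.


With tax on sellers, new supply: Qs' = 6 + 5(P - 5)
= 5P - 19
New equilibrium quantity:
Q_new = 31
Tax revenue = tax * Q_new = 5 * 31 = 155

155


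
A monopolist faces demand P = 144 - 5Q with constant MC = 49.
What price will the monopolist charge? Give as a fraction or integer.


MR = 144 - 10Q
Set MR = MC: 144 - 10Q = 49
Q* = 19/2
Substitute into demand:
P* = 144 - 5*19/2 = 193/2

193/2


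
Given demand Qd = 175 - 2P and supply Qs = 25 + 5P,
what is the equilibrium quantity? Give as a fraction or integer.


First find equilibrium price:
175 - 2P = 25 + 5P
P* = 150/7 = 150/7
Then substitute into demand:
Q* = 175 - 2 * 150/7 = 925/7

925/7


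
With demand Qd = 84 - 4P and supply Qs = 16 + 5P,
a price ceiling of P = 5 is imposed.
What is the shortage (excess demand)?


At P = 5:
Qd = 84 - 4*5 = 64
Qs = 16 + 5*5 = 41
Shortage = Qd - Qs = 64 - 41 = 23

23


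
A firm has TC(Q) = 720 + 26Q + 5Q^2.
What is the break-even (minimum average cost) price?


AC(Q) = 720/Q + 26 + 5Q
To minimize: dAC/dQ = -720/Q^2 + 5 = 0
Q^2 = 720/5 = 144
Q* = 12
Min AC = 720/12 + 26 + 5*12
Min AC = 60 + 26 + 60 = 146

146


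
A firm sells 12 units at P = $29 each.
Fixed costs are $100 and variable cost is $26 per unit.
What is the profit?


Total Revenue = P * Q = 29 * 12 = $348
Total Cost = FC + VC*Q = 100 + 26*12 = $412
Profit = TR - TC = 348 - 412 = $-64

$-64


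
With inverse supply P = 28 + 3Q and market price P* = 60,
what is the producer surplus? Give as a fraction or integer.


Minimum supply price (at Q=0): P_min = 28
Quantity supplied at P* = 60:
Q* = (60 - 28)/3 = 32/3
PS = (1/2) * Q* * (P* - P_min)
PS = (1/2) * 32/3 * (60 - 28)
PS = (1/2) * 32/3 * 32 = 512/3

512/3


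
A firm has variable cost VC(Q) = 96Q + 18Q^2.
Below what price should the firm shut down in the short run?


AVC(Q) = VC(Q)/Q = 96 + 18Q
AVC is increasing in Q, so minimum AVC is at Q -> 0+.
Min AVC = 96
The firm should shut down if P < 96.

96


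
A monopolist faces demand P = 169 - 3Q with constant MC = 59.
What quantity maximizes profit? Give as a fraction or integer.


TR = P*Q = (169 - 3Q)Q = 169Q - 3Q^2
MR = dTR/dQ = 169 - 6Q
Set MR = MC:
169 - 6Q = 59
110 = 6Q
Q* = 110/6 = 55/3

55/3


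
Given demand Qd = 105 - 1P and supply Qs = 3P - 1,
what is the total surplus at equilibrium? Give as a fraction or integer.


Find equilibrium: 105 - 1P = 3P - 1
105 + 1 = 4P
P* = 106/4 = 53/2
Q* = 3*53/2 - 1 = 157/2
Inverse demand: P = 105 - Q/1, so P_max = 105
Inverse supply: P = 1/3 + Q/3, so P_min = 1/3
CS = (1/2) * 157/2 * (105 - 53/2) = 24649/8
PS = (1/2) * 157/2 * (53/2 - 1/3) = 24649/24
TS = CS + PS = 24649/8 + 24649/24 = 24649/6

24649/6


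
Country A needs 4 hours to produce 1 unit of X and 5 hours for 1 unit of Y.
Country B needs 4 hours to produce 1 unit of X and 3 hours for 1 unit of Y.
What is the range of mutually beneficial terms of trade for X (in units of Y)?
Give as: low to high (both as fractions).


Opportunity cost of X for Country A = hours_X / hours_Y = 4/5 = 4/5 units of Y
Opportunity cost of X for Country B = hours_X / hours_Y = 4/3 = 4/3 units of Y
Terms of trade must be between the two opportunity costs.
Range: 4/5 to 4/3

4/5 to 4/3


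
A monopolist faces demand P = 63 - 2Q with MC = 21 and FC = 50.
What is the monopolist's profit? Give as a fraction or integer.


MR = MC: 63 - 4Q = 21
Q* = 21/2
P* = 63 - 2*21/2 = 42
Profit = (P* - MC)*Q* - FC
= (42 - 21)*21/2 - 50
= 21*21/2 - 50
= 441/2 - 50 = 341/2

341/2


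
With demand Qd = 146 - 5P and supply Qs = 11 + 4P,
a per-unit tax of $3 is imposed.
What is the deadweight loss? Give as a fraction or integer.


Pre-tax equilibrium quantity: Q* = 71
Post-tax equilibrium quantity: Q_tax = 193/3
Reduction in quantity: Q* - Q_tax = 20/3
DWL = (1/2) * tax * (Q* - Q_tax)
DWL = (1/2) * 3 * 20/3 = 10

10


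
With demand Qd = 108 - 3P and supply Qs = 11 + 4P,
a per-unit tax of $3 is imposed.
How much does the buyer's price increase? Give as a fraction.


With a per-unit tax, the buyer's price increase depends on relative slopes.
Supply slope: d = 4, Demand slope: b = 3
Buyer's price increase = d * tax / (b + d)
= 4 * 3 / (3 + 4)
= 12 / 7 = 12/7

12/7


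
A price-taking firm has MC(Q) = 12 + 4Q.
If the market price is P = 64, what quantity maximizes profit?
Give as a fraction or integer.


In perfect competition, profit is maximized where P = MC.
64 = 12 + 4Q
52 = 4Q
Q* = 52/4 = 13

13


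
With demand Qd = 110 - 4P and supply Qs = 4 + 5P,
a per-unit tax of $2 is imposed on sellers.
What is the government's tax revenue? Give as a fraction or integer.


With tax on sellers, new supply: Qs' = 4 + 5(P - 2)
= 5P - 6
New equilibrium quantity:
Q_new = 526/9
Tax revenue = tax * Q_new = 2 * 526/9 = 1052/9

1052/9


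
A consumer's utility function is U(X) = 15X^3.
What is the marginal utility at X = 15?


MU = dU/dX = 15*3*X^(3-1)
MU = 45*X^2
At X = 15:
MU = 45 * 15^2
MU = 45 * 225 = 10125

10125


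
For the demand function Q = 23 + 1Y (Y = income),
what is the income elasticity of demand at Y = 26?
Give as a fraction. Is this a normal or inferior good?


dQ/dY = 1
At Y = 26: Q = 23 + 1*26 = 49
Ey = (dQ/dY)(Y/Q) = 1 * 26 / 49 = 26/49
Since Ey > 0, this is a normal good.

26/49 (normal good)


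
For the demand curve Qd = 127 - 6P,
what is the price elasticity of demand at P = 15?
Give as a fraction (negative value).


dQ/dP = -6
At P = 15: Q = 127 - 6*15 = 37
E = (dQ/dP)(P/Q) = (-6)(15/37) = -90/37

-90/37


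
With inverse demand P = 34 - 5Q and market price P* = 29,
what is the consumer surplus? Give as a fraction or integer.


Maximum willingness to pay (at Q=0): P_max = 34
Quantity demanded at P* = 29:
Q* = (34 - 29)/5 = 1
CS = (1/2) * Q* * (P_max - P*)
CS = (1/2) * 1 * (34 - 29)
CS = (1/2) * 1 * 5 = 5/2

5/2


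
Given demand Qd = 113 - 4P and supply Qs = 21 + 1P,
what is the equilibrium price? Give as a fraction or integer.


At equilibrium, Qd = Qs.
113 - 4P = 21 + 1P
113 - 21 = 4P + 1P
92 = 5P
P* = 92/5 = 92/5

92/5


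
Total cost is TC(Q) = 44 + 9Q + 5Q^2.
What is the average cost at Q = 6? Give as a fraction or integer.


TC(6) = 44 + 9*6 + 5*6^2
TC(6) = 44 + 54 + 180 = 278
AC = TC/Q = 278/6 = 139/3

139/3


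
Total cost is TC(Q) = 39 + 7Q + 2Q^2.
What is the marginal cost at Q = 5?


MC = dTC/dQ = 7 + 2*2*Q
At Q = 5:
MC = 7 + 4*5
MC = 7 + 20 = 27

27


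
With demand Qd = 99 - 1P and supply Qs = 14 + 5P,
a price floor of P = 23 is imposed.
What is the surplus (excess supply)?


At P = 23:
Qd = 99 - 1*23 = 76
Qs = 14 + 5*23 = 129
Surplus = Qs - Qd = 129 - 76 = 53

53


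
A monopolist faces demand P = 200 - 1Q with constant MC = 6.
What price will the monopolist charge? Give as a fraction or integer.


MR = 200 - 2Q
Set MR = MC: 200 - 2Q = 6
Q* = 97
Substitute into demand:
P* = 200 - 1*97 = 103

103


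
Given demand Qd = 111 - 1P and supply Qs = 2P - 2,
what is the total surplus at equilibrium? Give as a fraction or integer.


Find equilibrium: 111 - 1P = 2P - 2
111 + 2 = 3P
P* = 113/3 = 113/3
Q* = 2*113/3 - 2 = 220/3
Inverse demand: P = 111 - Q/1, so P_max = 111
Inverse supply: P = 1 + Q/2, so P_min = 1
CS = (1/2) * 220/3 * (111 - 113/3) = 24200/9
PS = (1/2) * 220/3 * (113/3 - 1) = 12100/9
TS = CS + PS = 24200/9 + 12100/9 = 12100/3

12100/3


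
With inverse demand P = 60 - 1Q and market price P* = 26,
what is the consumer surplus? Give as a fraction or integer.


Maximum willingness to pay (at Q=0): P_max = 60
Quantity demanded at P* = 26:
Q* = (60 - 26)/1 = 34
CS = (1/2) * Q* * (P_max - P*)
CS = (1/2) * 34 * (60 - 26)
CS = (1/2) * 34 * 34 = 578

578


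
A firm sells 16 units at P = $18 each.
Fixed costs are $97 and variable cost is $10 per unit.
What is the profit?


Total Revenue = P * Q = 18 * 16 = $288
Total Cost = FC + VC*Q = 97 + 10*16 = $257
Profit = TR - TC = 288 - 257 = $31

$31


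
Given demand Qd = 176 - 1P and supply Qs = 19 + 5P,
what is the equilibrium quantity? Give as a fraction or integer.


First find equilibrium price:
176 - 1P = 19 + 5P
P* = 157/6 = 157/6
Then substitute into demand:
Q* = 176 - 1 * 157/6 = 899/6

899/6


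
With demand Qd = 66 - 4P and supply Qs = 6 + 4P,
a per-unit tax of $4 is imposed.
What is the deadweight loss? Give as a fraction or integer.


Pre-tax equilibrium quantity: Q* = 36
Post-tax equilibrium quantity: Q_tax = 28
Reduction in quantity: Q* - Q_tax = 8
DWL = (1/2) * tax * (Q* - Q_tax)
DWL = (1/2) * 4 * 8 = 16

16


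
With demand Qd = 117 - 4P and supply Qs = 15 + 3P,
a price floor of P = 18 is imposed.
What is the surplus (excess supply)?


At P = 18:
Qd = 117 - 4*18 = 45
Qs = 15 + 3*18 = 69
Surplus = Qs - Qd = 69 - 45 = 24

24


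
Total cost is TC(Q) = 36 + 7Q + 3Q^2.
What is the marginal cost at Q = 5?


MC = dTC/dQ = 7 + 2*3*Q
At Q = 5:
MC = 7 + 6*5
MC = 7 + 30 = 37

37


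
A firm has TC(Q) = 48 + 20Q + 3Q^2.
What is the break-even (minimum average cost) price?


AC(Q) = 48/Q + 20 + 3Q
To minimize: dAC/dQ = -48/Q^2 + 3 = 0
Q^2 = 48/3 = 16
Q* = 4
Min AC = 48/4 + 20 + 3*4
Min AC = 12 + 20 + 12 = 44

44


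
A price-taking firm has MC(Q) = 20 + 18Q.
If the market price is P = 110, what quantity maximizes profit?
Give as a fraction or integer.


In perfect competition, profit is maximized where P = MC.
110 = 20 + 18Q
90 = 18Q
Q* = 90/18 = 5

5


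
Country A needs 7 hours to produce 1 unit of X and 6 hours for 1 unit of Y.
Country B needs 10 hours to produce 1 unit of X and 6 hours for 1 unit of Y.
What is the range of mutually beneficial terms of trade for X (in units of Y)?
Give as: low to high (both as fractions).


Opportunity cost of X for Country A = hours_X / hours_Y = 7/6 = 7/6 units of Y
Opportunity cost of X for Country B = hours_X / hours_Y = 10/6 = 5/3 units of Y
Terms of trade must be between the two opportunity costs.
Range: 7/6 to 5/3

7/6 to 5/3


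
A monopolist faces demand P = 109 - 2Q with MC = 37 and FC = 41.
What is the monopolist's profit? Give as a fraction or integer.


MR = MC: 109 - 4Q = 37
Q* = 18
P* = 109 - 2*18 = 73
Profit = (P* - MC)*Q* - FC
= (73 - 37)*18 - 41
= 36*18 - 41
= 648 - 41 = 607

607


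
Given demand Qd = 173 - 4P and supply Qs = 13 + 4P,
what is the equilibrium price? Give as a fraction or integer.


At equilibrium, Qd = Qs.
173 - 4P = 13 + 4P
173 - 13 = 4P + 4P
160 = 8P
P* = 160/8 = 20

20


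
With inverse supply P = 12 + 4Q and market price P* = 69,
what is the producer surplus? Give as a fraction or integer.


Minimum supply price (at Q=0): P_min = 12
Quantity supplied at P* = 69:
Q* = (69 - 12)/4 = 57/4
PS = (1/2) * Q* * (P* - P_min)
PS = (1/2) * 57/4 * (69 - 12)
PS = (1/2) * 57/4 * 57 = 3249/8

3249/8


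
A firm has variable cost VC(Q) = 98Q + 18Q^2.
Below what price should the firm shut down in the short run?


AVC(Q) = VC(Q)/Q = 98 + 18Q
AVC is increasing in Q, so minimum AVC is at Q -> 0+.
Min AVC = 98
The firm should shut down if P < 98.

98


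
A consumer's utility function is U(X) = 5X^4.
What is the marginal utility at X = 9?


MU = dU/dX = 5*4*X^(4-1)
MU = 20*X^3
At X = 9:
MU = 20 * 9^3
MU = 20 * 729 = 14580

14580


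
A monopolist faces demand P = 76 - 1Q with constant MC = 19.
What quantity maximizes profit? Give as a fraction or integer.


TR = P*Q = (76 - 1Q)Q = 76Q - 1Q^2
MR = dTR/dQ = 76 - 2Q
Set MR = MC:
76 - 2Q = 19
57 = 2Q
Q* = 57/2 = 57/2

57/2


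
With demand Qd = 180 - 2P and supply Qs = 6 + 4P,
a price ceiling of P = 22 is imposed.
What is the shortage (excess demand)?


At P = 22:
Qd = 180 - 2*22 = 136
Qs = 6 + 4*22 = 94
Shortage = Qd - Qs = 136 - 94 = 42

42


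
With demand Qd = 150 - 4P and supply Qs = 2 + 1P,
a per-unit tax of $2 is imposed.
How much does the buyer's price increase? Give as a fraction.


With a per-unit tax, the buyer's price increase depends on relative slopes.
Supply slope: d = 1, Demand slope: b = 4
Buyer's price increase = d * tax / (b + d)
= 1 * 2 / (4 + 1)
= 2 / 5 = 2/5

2/5


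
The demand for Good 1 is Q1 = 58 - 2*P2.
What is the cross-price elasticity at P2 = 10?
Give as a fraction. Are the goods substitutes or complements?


dQ1/dP2 = -2
At P2 = 10: Q1 = 58 - 2*10 = 38
Exy = (dQ1/dP2)(P2/Q1) = -2 * 10 / 38 = -10/19
Since Exy < 0, the goods are complements.

-10/19 (complements)


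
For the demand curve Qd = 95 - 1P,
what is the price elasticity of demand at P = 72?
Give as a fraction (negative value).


dQ/dP = -1
At P = 72: Q = 95 - 1*72 = 23
E = (dQ/dP)(P/Q) = (-1)(72/23) = -72/23

-72/23


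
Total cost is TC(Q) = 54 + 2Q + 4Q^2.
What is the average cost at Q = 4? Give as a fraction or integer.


TC(4) = 54 + 2*4 + 4*4^2
TC(4) = 54 + 8 + 64 = 126
AC = TC/Q = 126/4 = 63/2

63/2


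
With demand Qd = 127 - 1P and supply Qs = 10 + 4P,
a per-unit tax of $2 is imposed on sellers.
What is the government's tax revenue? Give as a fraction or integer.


With tax on sellers, new supply: Qs' = 10 + 4(P - 2)
= 2 + 4P
New equilibrium quantity:
Q_new = 102
Tax revenue = tax * Q_new = 2 * 102 = 204

204


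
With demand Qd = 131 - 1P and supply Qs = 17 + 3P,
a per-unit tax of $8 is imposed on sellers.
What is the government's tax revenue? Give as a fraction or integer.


With tax on sellers, new supply: Qs' = 17 + 3(P - 8)
= 3P - 7
New equilibrium quantity:
Q_new = 193/2
Tax revenue = tax * Q_new = 8 * 193/2 = 772

772


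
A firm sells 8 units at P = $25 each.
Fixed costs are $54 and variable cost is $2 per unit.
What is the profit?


Total Revenue = P * Q = 25 * 8 = $200
Total Cost = FC + VC*Q = 54 + 2*8 = $70
Profit = TR - TC = 200 - 70 = $130

$130


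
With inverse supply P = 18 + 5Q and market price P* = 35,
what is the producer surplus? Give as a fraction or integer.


Minimum supply price (at Q=0): P_min = 18
Quantity supplied at P* = 35:
Q* = (35 - 18)/5 = 17/5
PS = (1/2) * Q* * (P* - P_min)
PS = (1/2) * 17/5 * (35 - 18)
PS = (1/2) * 17/5 * 17 = 289/10

289/10


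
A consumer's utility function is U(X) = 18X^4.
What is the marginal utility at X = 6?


MU = dU/dX = 18*4*X^(4-1)
MU = 72*X^3
At X = 6:
MU = 72 * 6^3
MU = 72 * 216 = 15552

15552


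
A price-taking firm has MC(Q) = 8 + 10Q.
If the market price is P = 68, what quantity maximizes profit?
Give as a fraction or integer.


In perfect competition, profit is maximized where P = MC.
68 = 8 + 10Q
60 = 10Q
Q* = 60/10 = 6

6


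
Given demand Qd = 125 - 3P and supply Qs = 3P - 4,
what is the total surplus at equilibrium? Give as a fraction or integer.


Find equilibrium: 125 - 3P = 3P - 4
125 + 4 = 6P
P* = 129/6 = 43/2
Q* = 3*43/2 - 4 = 121/2
Inverse demand: P = 125/3 - Q/3, so P_max = 125/3
Inverse supply: P = 4/3 + Q/3, so P_min = 4/3
CS = (1/2) * 121/2 * (125/3 - 43/2) = 14641/24
PS = (1/2) * 121/2 * (43/2 - 4/3) = 14641/24
TS = CS + PS = 14641/24 + 14641/24 = 14641/12

14641/12


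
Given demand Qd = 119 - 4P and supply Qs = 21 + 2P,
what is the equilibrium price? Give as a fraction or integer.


At equilibrium, Qd = Qs.
119 - 4P = 21 + 2P
119 - 21 = 4P + 2P
98 = 6P
P* = 98/6 = 49/3

49/3


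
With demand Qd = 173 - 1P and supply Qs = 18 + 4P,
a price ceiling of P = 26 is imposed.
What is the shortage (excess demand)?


At P = 26:
Qd = 173 - 1*26 = 147
Qs = 18 + 4*26 = 122
Shortage = Qd - Qs = 147 - 122 = 25

25


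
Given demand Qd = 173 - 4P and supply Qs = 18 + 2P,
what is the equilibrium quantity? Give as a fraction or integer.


First find equilibrium price:
173 - 4P = 18 + 2P
P* = 155/6 = 155/6
Then substitute into demand:
Q* = 173 - 4 * 155/6 = 209/3

209/3


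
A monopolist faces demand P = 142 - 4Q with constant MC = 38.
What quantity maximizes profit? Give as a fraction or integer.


TR = P*Q = (142 - 4Q)Q = 142Q - 4Q^2
MR = dTR/dQ = 142 - 8Q
Set MR = MC:
142 - 8Q = 38
104 = 8Q
Q* = 104/8 = 13

13


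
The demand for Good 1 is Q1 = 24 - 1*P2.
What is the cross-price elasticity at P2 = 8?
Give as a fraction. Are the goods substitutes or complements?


dQ1/dP2 = -1
At P2 = 8: Q1 = 24 - 1*8 = 16
Exy = (dQ1/dP2)(P2/Q1) = -1 * 8 / 16 = -1/2
Since Exy < 0, the goods are complements.

-1/2 (complements)


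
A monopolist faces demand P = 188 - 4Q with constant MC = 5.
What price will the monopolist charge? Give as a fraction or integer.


MR = 188 - 8Q
Set MR = MC: 188 - 8Q = 5
Q* = 183/8
Substitute into demand:
P* = 188 - 4*183/8 = 193/2

193/2


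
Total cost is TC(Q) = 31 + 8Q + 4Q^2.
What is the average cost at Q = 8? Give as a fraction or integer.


TC(8) = 31 + 8*8 + 4*8^2
TC(8) = 31 + 64 + 256 = 351
AC = TC/Q = 351/8 = 351/8

351/8


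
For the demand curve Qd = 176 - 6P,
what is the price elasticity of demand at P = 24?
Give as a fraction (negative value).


dQ/dP = -6
At P = 24: Q = 176 - 6*24 = 32
E = (dQ/dP)(P/Q) = (-6)(24/32) = -9/2

-9/2


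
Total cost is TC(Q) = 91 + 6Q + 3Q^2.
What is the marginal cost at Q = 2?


MC = dTC/dQ = 6 + 2*3*Q
At Q = 2:
MC = 6 + 6*2
MC = 6 + 12 = 18

18


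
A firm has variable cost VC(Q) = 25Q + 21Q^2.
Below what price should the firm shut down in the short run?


AVC(Q) = VC(Q)/Q = 25 + 21Q
AVC is increasing in Q, so minimum AVC is at Q -> 0+.
Min AVC = 25
The firm should shut down if P < 25.

25


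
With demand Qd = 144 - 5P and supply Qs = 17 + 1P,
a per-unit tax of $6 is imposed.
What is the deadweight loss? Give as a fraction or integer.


Pre-tax equilibrium quantity: Q* = 229/6
Post-tax equilibrium quantity: Q_tax = 199/6
Reduction in quantity: Q* - Q_tax = 5
DWL = (1/2) * tax * (Q* - Q_tax)
DWL = (1/2) * 6 * 5 = 15

15


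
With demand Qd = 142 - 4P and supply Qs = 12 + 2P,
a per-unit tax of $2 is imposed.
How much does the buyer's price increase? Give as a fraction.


With a per-unit tax, the buyer's price increase depends on relative slopes.
Supply slope: d = 2, Demand slope: b = 4
Buyer's price increase = d * tax / (b + d)
= 2 * 2 / (4 + 2)
= 4 / 6 = 2/3

2/3


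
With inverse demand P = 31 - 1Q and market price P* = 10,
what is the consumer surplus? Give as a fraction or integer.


Maximum willingness to pay (at Q=0): P_max = 31
Quantity demanded at P* = 10:
Q* = (31 - 10)/1 = 21
CS = (1/2) * Q* * (P_max - P*)
CS = (1/2) * 21 * (31 - 10)
CS = (1/2) * 21 * 21 = 441/2

441/2


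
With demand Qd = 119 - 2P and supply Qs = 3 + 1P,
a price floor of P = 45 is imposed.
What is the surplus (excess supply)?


At P = 45:
Qd = 119 - 2*45 = 29
Qs = 3 + 1*45 = 48
Surplus = Qs - Qd = 48 - 29 = 19

19


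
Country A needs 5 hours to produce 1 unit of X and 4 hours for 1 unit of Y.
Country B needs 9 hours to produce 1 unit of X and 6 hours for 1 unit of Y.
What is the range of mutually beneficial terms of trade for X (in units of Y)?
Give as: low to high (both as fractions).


Opportunity cost of X for Country A = hours_X / hours_Y = 5/4 = 5/4 units of Y
Opportunity cost of X for Country B = hours_X / hours_Y = 9/6 = 3/2 units of Y
Terms of trade must be between the two opportunity costs.
Range: 5/4 to 3/2

5/4 to 3/2


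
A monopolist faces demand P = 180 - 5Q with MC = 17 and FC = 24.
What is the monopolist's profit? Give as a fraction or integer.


MR = MC: 180 - 10Q = 17
Q* = 163/10
P* = 180 - 5*163/10 = 197/2
Profit = (P* - MC)*Q* - FC
= (197/2 - 17)*163/10 - 24
= 163/2*163/10 - 24
= 26569/20 - 24 = 26089/20

26089/20


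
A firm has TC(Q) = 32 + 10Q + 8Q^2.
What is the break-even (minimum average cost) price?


AC(Q) = 32/Q + 10 + 8Q
To minimize: dAC/dQ = -32/Q^2 + 8 = 0
Q^2 = 32/8 = 4
Q* = 2
Min AC = 32/2 + 10 + 8*2
Min AC = 16 + 10 + 16 = 42

42


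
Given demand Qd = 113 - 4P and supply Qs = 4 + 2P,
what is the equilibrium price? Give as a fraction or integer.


At equilibrium, Qd = Qs.
113 - 4P = 4 + 2P
113 - 4 = 4P + 2P
109 = 6P
P* = 109/6 = 109/6

109/6


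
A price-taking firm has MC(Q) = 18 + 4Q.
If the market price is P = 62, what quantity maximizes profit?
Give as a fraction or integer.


In perfect competition, profit is maximized where P = MC.
62 = 18 + 4Q
44 = 4Q
Q* = 44/4 = 11

11


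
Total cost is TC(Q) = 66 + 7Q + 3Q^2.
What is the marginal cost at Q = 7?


MC = dTC/dQ = 7 + 2*3*Q
At Q = 7:
MC = 7 + 6*7
MC = 7 + 42 = 49

49


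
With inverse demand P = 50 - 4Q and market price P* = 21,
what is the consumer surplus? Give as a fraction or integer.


Maximum willingness to pay (at Q=0): P_max = 50
Quantity demanded at P* = 21:
Q* = (50 - 21)/4 = 29/4
CS = (1/2) * Q* * (P_max - P*)
CS = (1/2) * 29/4 * (50 - 21)
CS = (1/2) * 29/4 * 29 = 841/8

841/8


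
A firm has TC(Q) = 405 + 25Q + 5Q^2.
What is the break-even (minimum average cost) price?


AC(Q) = 405/Q + 25 + 5Q
To minimize: dAC/dQ = -405/Q^2 + 5 = 0
Q^2 = 405/5 = 81
Q* = 9
Min AC = 405/9 + 25 + 5*9
Min AC = 45 + 25 + 45 = 115

115


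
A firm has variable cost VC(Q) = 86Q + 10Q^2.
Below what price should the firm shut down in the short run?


AVC(Q) = VC(Q)/Q = 86 + 10Q
AVC is increasing in Q, so minimum AVC is at Q -> 0+.
Min AVC = 86
The firm should shut down if P < 86.

86


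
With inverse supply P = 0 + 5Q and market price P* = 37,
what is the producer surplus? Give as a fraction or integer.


Minimum supply price (at Q=0): P_min = 0
Quantity supplied at P* = 37:
Q* = (37 - 0)/5 = 37/5
PS = (1/2) * Q* * (P* - P_min)
PS = (1/2) * 37/5 * (37 - 0)
PS = (1/2) * 37/5 * 37 = 1369/10

1369/10


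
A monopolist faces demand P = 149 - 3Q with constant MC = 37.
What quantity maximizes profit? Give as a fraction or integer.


TR = P*Q = (149 - 3Q)Q = 149Q - 3Q^2
MR = dTR/dQ = 149 - 6Q
Set MR = MC:
149 - 6Q = 37
112 = 6Q
Q* = 112/6 = 56/3

56/3


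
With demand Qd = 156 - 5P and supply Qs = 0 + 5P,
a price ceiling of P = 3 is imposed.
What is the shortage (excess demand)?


At P = 3:
Qd = 156 - 5*3 = 141
Qs = 0 + 5*3 = 15
Shortage = Qd - Qs = 141 - 15 = 126

126


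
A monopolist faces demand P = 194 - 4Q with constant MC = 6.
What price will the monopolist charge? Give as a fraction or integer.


MR = 194 - 8Q
Set MR = MC: 194 - 8Q = 6
Q* = 47/2
Substitute into demand:
P* = 194 - 4*47/2 = 100

100


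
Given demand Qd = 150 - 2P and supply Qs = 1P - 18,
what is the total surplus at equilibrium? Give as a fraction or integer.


Find equilibrium: 150 - 2P = 1P - 18
150 + 18 = 3P
P* = 168/3 = 56
Q* = 1*56 - 18 = 38
Inverse demand: P = 75 - Q/2, so P_max = 75
Inverse supply: P = 18 + Q/1, so P_min = 18
CS = (1/2) * 38 * (75 - 56) = 361
PS = (1/2) * 38 * (56 - 18) = 722
TS = CS + PS = 361 + 722 = 1083

1083
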